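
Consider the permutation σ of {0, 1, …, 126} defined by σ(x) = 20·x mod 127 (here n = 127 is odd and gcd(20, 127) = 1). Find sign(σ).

-1

Start at x=19: 19 → 126 → 107 → 108 → 1 → 20 → 19 (one orbit).
22 cycles of lengths [6, 6, 6, 6, 6, 6, 6, 6, 6, 6, 6, 6, 6, 6, 6, 6, 6, 6, 6, 6, 6, 1].
sign(π) = (−1)^{n − #cycles} = (−1)^{127−22} = (−1)^105 = -1.
Via Zolotarev, sign(π_{20}) = (20|127) = -1.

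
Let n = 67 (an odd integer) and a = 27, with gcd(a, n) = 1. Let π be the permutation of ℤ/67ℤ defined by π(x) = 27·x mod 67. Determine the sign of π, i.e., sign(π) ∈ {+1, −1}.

Start at x=53: 53 → 24 → 45 → 9 → 42 → 62 → 66 → … (one orbit).
4 cycles of lengths [22, 22, 22, 1].
67 − 4 = 63 transpositions; sign(π) = (−1)^63 = -1.

-1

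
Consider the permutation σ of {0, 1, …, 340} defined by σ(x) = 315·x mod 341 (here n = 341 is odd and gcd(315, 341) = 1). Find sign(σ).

-1

Start at x=280: 280 → 222 → 25 → 32 → 191 → 149 → 218 → … (one orbit).
Cycle type of π: 30×10 + 10 + 3×10 + 1; total 22 cycles.
22 cycles on 341: each ℓ→(−1)^(ℓ−1), product (−1)^319 = -1.
The Jacobi symbol (315|341) = -1 (Zolotarev) agrees.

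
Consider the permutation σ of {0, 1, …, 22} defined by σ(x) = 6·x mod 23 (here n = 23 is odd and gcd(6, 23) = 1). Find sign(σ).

+1

Start at x=16: 16 → 4 → 1 → 6 → 13 → 9 → 8 → … (one orbit).
Decompose π into cycles: lengths [11, 11, 1] (3 cycles, including the fixed point 0).
Σ(ℓ_i−1) = 23−3 = 20; sign = (−1)^20 = +1.
Check: (6/23) = +1 by Zolotarev.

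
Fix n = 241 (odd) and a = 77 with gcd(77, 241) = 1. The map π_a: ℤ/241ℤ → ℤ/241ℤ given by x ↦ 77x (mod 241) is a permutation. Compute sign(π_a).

Trace 217: π^k(217) = [217, 80, 135, 32, 54, 61, 118] for k=0..6.
π_77 has 3 disjoint cycles with lengths [120, 120, 1] on {0,…,240}.
Σ(ℓ_i−1) = 241−3 = 238; sign = (−1)^238 = +1.

+1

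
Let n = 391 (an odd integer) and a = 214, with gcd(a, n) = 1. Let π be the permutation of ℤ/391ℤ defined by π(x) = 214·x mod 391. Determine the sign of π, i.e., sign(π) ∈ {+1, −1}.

+1

Start at x=285: 285 → 385 → 280 → 97 → 35 → 61 → 151 → … (one orbit).
π_214 has 5 disjoint cycles with lengths [176, 176, 22, 16, 1] on {0,…,390}.
391 − 5 = 386 transpositions; sign(π) = (−1)^386 = +1.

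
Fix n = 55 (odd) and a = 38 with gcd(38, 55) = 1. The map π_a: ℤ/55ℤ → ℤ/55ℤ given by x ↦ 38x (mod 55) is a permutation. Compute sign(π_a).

-1

Start at x=47: 47 → 26 → 53 → 34 → 27 → 36 → 48 → … (one orbit).
The orbit structure of x ↦ 38x mod 55: 6 orbits of sizes [20, 20, 5, 5, 4, 1].
Σ(ℓ_i−1) = 55−6 = 49; sign = (−1)^49 = -1.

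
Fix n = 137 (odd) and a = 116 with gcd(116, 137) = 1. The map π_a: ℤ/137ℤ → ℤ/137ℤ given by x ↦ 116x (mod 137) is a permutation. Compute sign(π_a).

-1

Start at x=104: 104 → 8 → 106 → 103 → 29 → 76 → 48 → … (one orbit).
The orbit structure of x ↦ 116x mod 137: 2 orbits of sizes [136, 1].
2 cycles on 137: each ℓ→(−1)^(ℓ−1), product (−1)^135 = -1.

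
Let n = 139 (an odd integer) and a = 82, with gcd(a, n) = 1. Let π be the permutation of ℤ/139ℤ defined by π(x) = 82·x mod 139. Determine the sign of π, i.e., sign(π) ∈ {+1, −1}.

-1

Start at x=133: 133 → 64 → 105 → 131 → 39 → 1 → 82 → … (one orbit).
Decompose π into cycles: lengths [46, 46, 46, 1] (4 cycles, including the fixed point 0).
sign(π) = (−1)^{n − #cycles} = (−1)^{139−4} = (−1)^135 = -1.
Zolotarev: (82|139) = -1, matching the cycle-count sign.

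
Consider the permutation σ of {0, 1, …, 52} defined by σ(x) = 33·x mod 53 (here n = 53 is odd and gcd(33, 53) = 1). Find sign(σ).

-1

Orbit of 48 under x↦33x: [48, 47, 14, 38, 35, 42, 8]… (length divides ord_53(33)).
Cycle type of π: 52 + 1; total 2 cycles.
n − c = 53 − 2 = 51; sign = (−1)^51 = -1.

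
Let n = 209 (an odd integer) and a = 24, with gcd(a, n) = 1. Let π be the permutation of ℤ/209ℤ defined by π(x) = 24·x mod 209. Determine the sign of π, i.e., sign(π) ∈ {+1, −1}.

Trace 194: π^k(194) = [194, 58, 138, 177, 68, 169, 85] for k=0..6.
π_24 has 6 disjoint cycles with lengths [90, 90, 10, 9, 9, 1] on {0,…,208}.
6 cycles on 209: each ℓ→(−1)^(ℓ−1), product (−1)^203 = -1.
(24|209)_J = -1 (Zolotarev's lemma cross-check).

-1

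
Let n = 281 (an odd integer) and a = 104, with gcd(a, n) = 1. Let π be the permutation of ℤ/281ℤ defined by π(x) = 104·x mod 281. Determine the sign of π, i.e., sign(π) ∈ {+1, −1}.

-1

Orbit of 137 under x↦104x: [137, 198, 79, 67, 224, 254, 2]… (length divides ord_281(104)).
Cycle type of π: 280 + 1; total 2 cycles.
With 2 cycles on 281 points, sign = (−1)^{281−2} = -1.
(104|281)_J = -1 (Zolotarev's lemma cross-check).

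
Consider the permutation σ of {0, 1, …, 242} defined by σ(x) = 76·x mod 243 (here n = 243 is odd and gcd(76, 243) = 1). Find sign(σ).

Orbit of 28 under x↦76x: [28, 184, 133, 145, 85, 142, 100]… (length divides ord_243(76)).
Decompose π into cycles: lengths [81, 81, 27, 27, 9, 9, 3, 3, 1, 1, 1] (11 cycles, including the fixed point 0).
Σ(ℓ_i−1) = 243−11 = 232; sign = (−1)^232 = +1.
Zolotarev: (76|243) = +1, matching the cycle-count sign.

+1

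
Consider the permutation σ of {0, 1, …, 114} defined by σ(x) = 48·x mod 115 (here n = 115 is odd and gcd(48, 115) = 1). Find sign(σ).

-1

Start at x=26: 26 → 98 → 104 → 47 → 71 → 73 → 54 → … (one orbit).
6 cycles of lengths [44, 44, 11, 11, 4, 1].
6 cycles on 115: each ℓ→(−1)^(ℓ−1), product (−1)^109 = -1.
Via Zolotarev, sign(π_{48}) = (48|115) = -1.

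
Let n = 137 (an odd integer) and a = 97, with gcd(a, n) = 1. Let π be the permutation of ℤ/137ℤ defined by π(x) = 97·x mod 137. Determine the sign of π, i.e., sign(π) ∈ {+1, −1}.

Start at x=81: 81 → 48 → 135 → 80 → 88 → 42 → 101 → … (one orbit).
Decompose π into cycles: lengths [136, 1] (2 cycles, including the fixed point 0).
137 − 2 = 135 transpositions; sign(π) = (−1)^135 = -1.

-1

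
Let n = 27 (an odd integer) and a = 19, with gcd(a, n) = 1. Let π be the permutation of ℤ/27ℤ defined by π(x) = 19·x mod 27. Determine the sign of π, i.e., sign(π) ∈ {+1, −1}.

Trace 19: π^k(19) = [19, 10, 1] for k=0..2.
Cycle type of π: 3×6 + 1×9; total 15 cycles.
Σ(ℓ_i−1) = 27−15 = 12; sign = (−1)^12 = +1.

+1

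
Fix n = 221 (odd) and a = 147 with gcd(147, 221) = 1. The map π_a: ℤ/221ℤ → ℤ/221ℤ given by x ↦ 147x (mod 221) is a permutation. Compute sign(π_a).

Orbit of 207 under x↦147x: [207, 152, 23, 66, 199, 81, 194]… (length divides ord_221(147)).
Cycle type of π: 48×4 + 16 + 6×2 + 1; total 8 cycles.
8 cycles on 221: each ℓ→(−1)^(ℓ−1), product (−1)^213 = -1.
The Jacobi symbol (147|221) = -1 (Zolotarev) agrees.

-1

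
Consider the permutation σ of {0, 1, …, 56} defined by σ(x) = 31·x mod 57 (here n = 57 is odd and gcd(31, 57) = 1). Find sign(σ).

Orbit of 46 under x↦31x: [46, 1, 31, 49, 37, 7]… (length divides ord_57(31)).
Decompose π into cycles: lengths [6, 6, 6, 6, 6, 6, 6, 6, 6, 1, 1, 1] (12 cycles, including the fixed point 0).
Σ(ℓ_i−1) = 57−12 = 45; sign = (−1)^45 = -1.
Zolotarev: (31|57) = -1, matching the cycle-count sign.

-1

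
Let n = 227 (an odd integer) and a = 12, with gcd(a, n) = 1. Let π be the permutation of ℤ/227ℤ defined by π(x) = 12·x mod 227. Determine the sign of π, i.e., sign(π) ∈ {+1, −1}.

+1

Trace 195: π^k(195) = [195, 70, 159, 92, 196, 82, 76] for k=0..6.
3 cycles of lengths [113, 113, 1].
With 3 cycles on 227 points, sign = (−1)^{227−3} = +1.
The Jacobi symbol (12|227) = +1 (Zolotarev) agrees.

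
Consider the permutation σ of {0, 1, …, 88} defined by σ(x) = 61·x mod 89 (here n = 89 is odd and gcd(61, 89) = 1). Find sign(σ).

-1

Trace 35: π^k(35) = [35, 88, 28, 17, 58, 67, 82] for k=0..6.
Decompose π into cycles: lengths [88, 1] (2 cycles, including the fixed point 0).
n − c = 89 − 2 = 87; sign = (−1)^87 = -1.
Check: (61/89) = -1 by Zolotarev.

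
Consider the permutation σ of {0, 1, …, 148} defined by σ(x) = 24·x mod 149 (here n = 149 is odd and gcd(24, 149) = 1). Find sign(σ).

Orbit of 140 under x↦24x: [140, 82, 31, 148, 125, 20, 33]… (length divides ord_149(24)).
Cycle type of π: 74×2 + 1; total 3 cycles.
Σ(ℓ_i−1) = 149−3 = 146; sign = (−1)^146 = +1.
Zolotarev: (24|149) = +1, matching the cycle-count sign.

+1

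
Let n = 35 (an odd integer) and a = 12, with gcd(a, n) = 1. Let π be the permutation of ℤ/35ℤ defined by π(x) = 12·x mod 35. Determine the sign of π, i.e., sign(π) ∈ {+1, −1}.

Start at x=3: 3 → 1 → 12 → 4 → 13 → 16 → 17 → … (one orbit).
5 cycles of lengths [12, 12, 6, 4, 1].
Σ(ℓ_i−1) = 35−5 = 30; sign = (−1)^30 = +1.

+1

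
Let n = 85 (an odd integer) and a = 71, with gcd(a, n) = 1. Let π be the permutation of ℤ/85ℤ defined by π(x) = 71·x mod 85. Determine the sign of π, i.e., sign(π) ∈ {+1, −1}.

Orbit of 66 under x↦71x: [66, 11, 16, 31, 76, 41, 21]… (length divides ord_85(71)).
Cycle lengths of π_71 on ℤ/85ℤ: [16, 16, 16, 16, 16, 1, 1, 1, 1, 1]; 10 cycles in total.
Σ(ℓ_i−1) = 85−10 = 75; sign = (−1)^75 = -1.

-1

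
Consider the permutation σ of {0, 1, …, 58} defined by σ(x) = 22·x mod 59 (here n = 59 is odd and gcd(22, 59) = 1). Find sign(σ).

Trace 9: π^k(9) = [9, 21, 49, 16, 57, 15, 35] for k=0..6.
The orbit structure of x ↦ 22x mod 59: 3 orbits of sizes [29, 29, 1].
With 3 cycles on 59 points, sign = (−1)^{59−3} = +1.
Zolotarev: (22|59) = +1, matching the cycle-count sign.

+1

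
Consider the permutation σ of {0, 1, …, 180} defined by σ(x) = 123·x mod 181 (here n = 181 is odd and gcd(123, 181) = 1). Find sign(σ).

Start at x=35: 35 → 142 → 90 → 29 → 128 → 178 → 174 → … (one orbit).
π_123 has 2 disjoint cycles with lengths [180, 1] on {0,…,180}.
With 2 cycles on 181 points, sign = (−1)^{181−2} = -1.

-1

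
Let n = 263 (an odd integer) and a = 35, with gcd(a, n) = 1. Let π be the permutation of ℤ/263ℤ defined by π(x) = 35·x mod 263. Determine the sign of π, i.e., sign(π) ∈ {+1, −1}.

Start at x=11: 11 → 122 → 62 → 66 → 206 → 109 → 133 → … (one orbit).
Cycle type of π: 131×2 + 1; total 3 cycles.
n − c = 263 − 3 = 260; sign = (−1)^260 = +1.
Via Zolotarev, sign(π_{35}) = (35|263) = +1.

+1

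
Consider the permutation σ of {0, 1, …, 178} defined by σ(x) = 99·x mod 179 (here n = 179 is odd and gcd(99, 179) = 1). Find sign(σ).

-1

Start at x=84: 84 → 82 → 63 → 151 → 92 → 158 → 69 → … (one orbit).
The orbit structure of x ↦ 99x mod 179: 2 orbits of sizes [178, 1].
sign(π) = (−1)^{n − #cycles} = (−1)^{179−2} = (−1)^177 = -1.
Via Zolotarev, sign(π_{99}) = (99|179) = -1.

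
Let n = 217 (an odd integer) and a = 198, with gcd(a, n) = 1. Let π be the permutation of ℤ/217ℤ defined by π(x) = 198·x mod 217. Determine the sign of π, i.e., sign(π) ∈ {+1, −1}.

Trace 100: π^k(100) = [100, 53, 78, 37, 165, 120, 107] for k=0..6.
The orbit structure of x ↦ 198x mod 217: 10 orbits of sizes [30, 30, 30, 30, 30, 30, 30, 3, 3, 1].
217 − 10 = 207 transpositions; sign(π) = (−1)^207 = -1.

-1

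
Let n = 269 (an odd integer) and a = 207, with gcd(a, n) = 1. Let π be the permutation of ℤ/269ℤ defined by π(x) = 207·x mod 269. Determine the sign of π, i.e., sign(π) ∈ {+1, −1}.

Start at x=235: 235 → 225 → 38 → 65 → 5 → 228 → 121 → … (one orbit).
The orbit structure of x ↦ 207x mod 269: 3 orbits of sizes [134, 134, 1].
sign(π) = (−1)^{n − #cycles} = (−1)^{269−3} = (−1)^266 = +1.
Via Zolotarev, sign(π_{207}) = (207|269) = +1.

+1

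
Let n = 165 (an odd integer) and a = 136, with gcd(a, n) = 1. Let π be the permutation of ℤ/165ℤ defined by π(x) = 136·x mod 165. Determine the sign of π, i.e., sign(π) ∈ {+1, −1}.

Trace 1: π^k(1) = [1, 136, 16, 31, 91] for k=0..4.
Cycle lengths of π_136 on ℤ/165ℤ: [5, 5, 5, 5, 5, 5, 5, 5, 5, 5, 5, 5, 5, 5, 5, 5, 5, 5, 5, 5, 5, 5, 5, 5, 5, 5, 5, 5, 5, 5, 1, 1, 1, 1, 1, 1, 1, 1, 1, 1, 1, 1, 1, 1, 1]; 45 cycles in total.
165 − 45 = 120 transpositions; sign(π) = (−1)^120 = +1.
Check: (136/165) = +1 by Zolotarev.

+1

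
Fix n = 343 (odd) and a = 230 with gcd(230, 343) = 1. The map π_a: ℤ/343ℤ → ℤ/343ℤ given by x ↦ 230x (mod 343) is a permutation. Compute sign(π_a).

-1

Trace 167: π^k(167) = [167, 337, 335, 218, 62, 197, 34] for k=0..6.
Decompose π into cycles: lengths [98, 98, 98, 14, 14, 14, 2, 2, 2, 1] (10 cycles, including the fixed point 0).
n − c = 343 − 10 = 333; sign = (−1)^333 = -1.
Zolotarev: (230|343) = -1, matching the cycle-count sign.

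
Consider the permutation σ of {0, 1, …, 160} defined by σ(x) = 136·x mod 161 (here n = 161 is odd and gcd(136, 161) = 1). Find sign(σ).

+1

Trace 40: π^k(40) = [40, 127, 45, 2, 111, 123, 145] for k=0..6.
The orbit structure of x ↦ 136x mod 161: 5 orbits of sizes [66, 66, 22, 6, 1].
161 − 5 = 156 transpositions; sign(π) = (−1)^156 = +1.
(136|161)_J = +1 (Zolotarev's lemma cross-check).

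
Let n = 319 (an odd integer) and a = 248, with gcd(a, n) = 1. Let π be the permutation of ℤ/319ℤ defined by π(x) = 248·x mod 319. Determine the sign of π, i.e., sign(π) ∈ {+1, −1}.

Start at x=256: 256 → 7 → 141 → 197 → 49 → 30 → 103 → … (one orbit).
10 cycles of lengths [70, 70, 70, 70, 10, 7, 7, 7, 7, 1].
10 cycles on 319: each ℓ→(−1)^(ℓ−1), product (−1)^309 = -1.
Zolotarev: (248|319) = -1, matching the cycle-count sign.

-1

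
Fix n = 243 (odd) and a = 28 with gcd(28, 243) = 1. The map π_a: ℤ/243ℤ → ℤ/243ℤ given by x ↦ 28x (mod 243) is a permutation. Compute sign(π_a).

Orbit of 28 under x↦28x: [28, 55, 82, 109, 136, 163, 190]… (length divides ord_243(28)).
Cycle lengths of π_28 on ℤ/243ℤ: [9, 9, 9, 9, 9, 9, 9, 9, 9, 9, 9, 9, 9, 9, 9, 9, 9, 9, 3, 3, 3, 3, 3, 3, 3, 3, 3, 3, 3, 3, 3, 3, 3, 3, 3, 3, 1, 1, 1, 1, 1, 1, 1, 1, 1, 1, 1, 1, 1, 1, 1, 1, 1, 1, 1, 1, 1, 1, 1, 1, 1, 1, 1]; 63 cycles in total.
sign(π) = (−1)^{n − #cycles} = (−1)^{243−63} = (−1)^180 = +1.

+1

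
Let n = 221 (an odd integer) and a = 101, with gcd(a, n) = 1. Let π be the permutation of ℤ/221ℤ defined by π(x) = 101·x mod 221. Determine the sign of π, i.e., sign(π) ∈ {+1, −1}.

+1

Orbit of 101 under x↦101x: [101, 35, 220, 120, 186, 1]… (length divides ord_221(101)).
Cycle lengths of π_101 on ℤ/221ℤ: [6, 6, 6, 6, 6, 6, 6, 6, 6, 6, 6, 6, 6, 6, 6, 6, 6, 6, 6, 6, 6, 6, 6, 6, 6, 6, 6, 6, 6, 6, 6, 6, 6, 6, 2, 2, 2, 2, 2, 2, 2, 2, 1]; 43 cycles in total.
With 43 cycles on 221 points, sign = (−1)^{221−43} = +1.
Via Zolotarev, sign(π_{101}) = (101|221) = +1.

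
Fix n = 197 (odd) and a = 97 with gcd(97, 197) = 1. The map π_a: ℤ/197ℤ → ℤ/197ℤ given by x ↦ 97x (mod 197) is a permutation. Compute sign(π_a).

+1

Trace 104: π^k(104) = [104, 41, 37, 43, 34, 146, 175] for k=0..6.
Cycle lengths of π_97 on ℤ/197ℤ: [98, 98, 1]; 3 cycles in total.
197 − 3 = 194 transpositions; sign(π) = (−1)^194 = +1.
Zolotarev: (97|197) = +1, matching the cycle-count sign.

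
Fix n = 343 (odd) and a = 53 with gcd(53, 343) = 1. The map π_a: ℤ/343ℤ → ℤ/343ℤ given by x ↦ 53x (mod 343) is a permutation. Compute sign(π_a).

Start at x=85: 85 → 46 → 37 → 246 → 4 → 212 → 260 → … (one orbit).
π_53 has 7 disjoint cycles with lengths [147, 147, 21, 21, 3, 3, 1] on {0,…,342}.
n − c = 343 − 7 = 336; sign = (−1)^336 = +1.

+1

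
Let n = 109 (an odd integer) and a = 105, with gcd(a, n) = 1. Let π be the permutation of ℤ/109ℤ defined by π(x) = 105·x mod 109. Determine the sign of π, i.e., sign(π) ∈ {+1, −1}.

Orbit of 1 under x↦105x: [1, 105, 16, 45, 38, 66, 63]… (length divides ord_109(105)).
Cycle type of π: 9×12 + 1; total 13 cycles.
Σ(ℓ_i−1) = 109−13 = 96; sign = (−1)^96 = +1.
Zolotarev: (105|109) = +1, matching the cycle-count sign.

+1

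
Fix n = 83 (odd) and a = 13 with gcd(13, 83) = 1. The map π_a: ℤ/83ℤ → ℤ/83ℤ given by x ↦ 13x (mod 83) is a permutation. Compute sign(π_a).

-1

Trace 47: π^k(47) = [47, 30, 58, 7, 8, 21, 24] for k=0..6.
Cycle lengths of π_13 on ℤ/83ℤ: [82, 1]; 2 cycles in total.
sign(π) = (−1)^{n − #cycles} = (−1)^{83−2} = (−1)^81 = -1.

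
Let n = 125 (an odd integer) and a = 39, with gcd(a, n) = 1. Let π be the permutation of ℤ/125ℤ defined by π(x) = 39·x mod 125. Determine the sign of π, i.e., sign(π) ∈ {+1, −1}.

+1

Start at x=71: 71 → 19 → 116 → 24 → 61 → 4 → 31 → … (one orbit).
π_39 has 7 disjoint cycles with lengths [50, 50, 10, 10, 2, 2, 1] on {0,…,124}.
sign(π) = (−1)^{n − #cycles} = (−1)^{125−7} = (−1)^118 = +1.
Zolotarev: (39|125) = +1, matching the cycle-count sign.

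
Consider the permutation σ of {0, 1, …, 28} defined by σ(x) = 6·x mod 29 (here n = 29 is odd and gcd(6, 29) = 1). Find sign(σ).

+1

Orbit of 13 under x↦6x: [13, 20, 4, 24, 28, 23, 22]… (length divides ord_29(6)).
π_6 has 3 disjoint cycles with lengths [14, 14, 1] on {0,…,28}.
29 − 3 = 26 transpositions; sign(π) = (−1)^26 = +1.
Via Zolotarev, sign(π_{6}) = (6|29) = +1.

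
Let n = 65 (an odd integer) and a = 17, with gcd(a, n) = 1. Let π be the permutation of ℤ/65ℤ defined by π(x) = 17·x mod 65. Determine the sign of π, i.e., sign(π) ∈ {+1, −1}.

Orbit of 9 under x↦17x: [9, 23, 1, 17, 29, 38, 61]… (length divides ord_65(17)).
The orbit structure of x ↦ 17x mod 65: 8 orbits of sizes [12, 12, 12, 12, 6, 6, 4, 1].
With 8 cycles on 65 points, sign = (−1)^{65−8} = -1.
The Jacobi symbol (17|65) = -1 (Zolotarev) agrees.

-1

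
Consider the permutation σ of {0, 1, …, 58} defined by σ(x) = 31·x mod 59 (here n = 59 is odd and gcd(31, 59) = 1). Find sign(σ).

Start at x=47: 47 → 41 → 32 → 48 → 13 → 49 → 44 → … (one orbit).
Cycle type of π: 58 + 1; total 2 cycles.
59 − 2 = 57 transpositions; sign(π) = (−1)^57 = -1.

-1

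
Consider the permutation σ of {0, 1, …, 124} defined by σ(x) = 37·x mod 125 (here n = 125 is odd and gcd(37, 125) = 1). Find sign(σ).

-1

Start at x=33: 33 → 96 → 52 → 49 → 63 → 81 → 122 → … (one orbit).
Cycle type of π: 100 + 20 + 4 + 1; total 4 cycles.
Σ(ℓ_i−1) = 125−4 = 121; sign = (−1)^121 = -1.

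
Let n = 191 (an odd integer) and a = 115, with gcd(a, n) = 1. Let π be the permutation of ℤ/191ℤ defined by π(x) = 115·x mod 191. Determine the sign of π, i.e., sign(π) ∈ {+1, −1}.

+1

Start at x=85: 85 → 34 → 90 → 36 → 129 → 128 → 13 → … (one orbit).
The orbit structure of x ↦ 115x mod 191: 3 orbits of sizes [95, 95, 1].
Σ(ℓ_i−1) = 191−3 = 188; sign = (−1)^188 = +1.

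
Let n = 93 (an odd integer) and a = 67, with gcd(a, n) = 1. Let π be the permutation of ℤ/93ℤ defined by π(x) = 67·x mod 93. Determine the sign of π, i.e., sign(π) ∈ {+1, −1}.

+1

Orbit of 1 under x↦67x: [1, 67, 25]… (length divides ord_93(67)).
33 cycles of lengths [3, 3, 3, 3, 3, 3, 3, 3, 3, 3, 3, 3, 3, 3, 3, 3, 3, 3, 3, 3, 3, 3, 3, 3, 3, 3, 3, 3, 3, 3, 1, 1, 1].
93 − 33 = 60 transpositions; sign(π) = (−1)^60 = +1.
The Jacobi symbol (67|93) = +1 (Zolotarev) agrees.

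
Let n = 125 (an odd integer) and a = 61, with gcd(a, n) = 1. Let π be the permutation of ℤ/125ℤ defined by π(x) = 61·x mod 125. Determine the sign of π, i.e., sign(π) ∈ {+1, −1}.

+1

Start at x=81: 81 → 66 → 26 → 86 → 121 → 6 → 116 → … (one orbit).
The orbit structure of x ↦ 61x mod 125: 13 orbits of sizes [25, 25, 25, 25, 5, 5, 5, 5, 1, 1, 1, 1, 1].
13 cycles on 125: each ℓ→(−1)^(ℓ−1), product (−1)^112 = +1.
The Jacobi symbol (61|125) = +1 (Zolotarev) agrees.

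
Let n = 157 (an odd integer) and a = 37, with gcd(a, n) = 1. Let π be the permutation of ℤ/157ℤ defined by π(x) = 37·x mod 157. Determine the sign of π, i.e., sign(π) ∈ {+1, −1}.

Orbit of 39 under x↦37x: [39, 30, 11, 93, 144, 147, 101]… (length divides ord_157(37)).
The orbit structure of x ↦ 37x mod 157: 5 orbits of sizes [39, 39, 39, 39, 1].
157 − 5 = 152 transpositions; sign(π) = (−1)^152 = +1.
Via Zolotarev, sign(π_{37}) = (37|157) = +1.

+1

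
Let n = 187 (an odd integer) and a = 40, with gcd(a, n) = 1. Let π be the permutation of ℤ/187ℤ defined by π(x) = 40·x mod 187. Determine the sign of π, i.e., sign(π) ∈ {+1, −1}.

+1

Orbit of 1 under x↦40x: [1, 40, 104, 46, 157, 109, 59]… (length divides ord_187(40)).
Decompose π into cycles: lengths [80, 80, 16, 10, 1] (5 cycles, including the fixed point 0).
Σ(ℓ_i−1) = 187−5 = 182; sign = (−1)^182 = +1.
(40|187)_J = +1 (Zolotarev's lemma cross-check).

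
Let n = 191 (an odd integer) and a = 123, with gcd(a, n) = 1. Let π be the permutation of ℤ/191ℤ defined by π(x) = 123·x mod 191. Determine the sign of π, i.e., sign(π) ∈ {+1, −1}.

-1

Orbit of 173 under x↦123x: [173, 78, 44, 64, 41, 77, 112]… (length divides ord_191(123)).
Decompose π into cycles: lengths [190, 1] (2 cycles, including the fixed point 0).
n − c = 191 − 2 = 189; sign = (−1)^189 = -1.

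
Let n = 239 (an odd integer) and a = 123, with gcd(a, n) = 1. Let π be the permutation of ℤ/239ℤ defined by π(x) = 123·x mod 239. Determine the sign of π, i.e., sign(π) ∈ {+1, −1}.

-1

Start at x=97: 97 → 220 → 53 → 66 → 231 → 211 → 141 → … (one orbit).
The orbit structure of x ↦ 123x mod 239: 2 orbits of sizes [238, 1].
n − c = 239 − 2 = 237; sign = (−1)^237 = -1.
(123|239)_J = -1 (Zolotarev's lemma cross-check).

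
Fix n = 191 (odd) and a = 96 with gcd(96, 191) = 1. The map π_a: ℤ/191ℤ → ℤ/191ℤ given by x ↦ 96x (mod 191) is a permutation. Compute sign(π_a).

+1

Trace 169: π^k(169) = [169, 180, 90, 45, 118, 59, 125] for k=0..6.
3 cycles of lengths [95, 95, 1].
n − c = 191 − 3 = 188; sign = (−1)^188 = +1.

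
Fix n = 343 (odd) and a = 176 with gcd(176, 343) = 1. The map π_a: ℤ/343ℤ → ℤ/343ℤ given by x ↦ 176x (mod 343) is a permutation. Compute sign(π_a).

Start at x=260: 260 → 141 → 120 → 197 → 29 → 302 → 330 → … (one orbit).
π_176 has 19 disjoint cycles with lengths [49, 49, 49, 49, 49, 49, 7, 7, 7, 7, 7, 7, 1, 1, 1, 1, 1, 1, 1] on {0,…,342}.
n − c = 343 − 19 = 324; sign = (−1)^324 = +1.
Zolotarev: (176|343) = +1, matching the cycle-count sign.

+1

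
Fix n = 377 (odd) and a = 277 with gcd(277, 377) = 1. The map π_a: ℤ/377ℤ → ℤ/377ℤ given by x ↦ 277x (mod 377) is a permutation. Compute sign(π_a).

+1

Trace 256: π^k(256) = [256, 36, 170, 342, 107, 233, 74] for k=0..6.
Cycle lengths of π_277 on ℤ/377ℤ: [42, 42, 42, 42, 42, 42, 42, 42, 7, 7, 7, 7, 6, 6, 1]; 15 cycles in total.
Σ(ℓ_i−1) = 377−15 = 362; sign = (−1)^362 = +1.
Via Zolotarev, sign(π_{277}) = (277|377) = +1.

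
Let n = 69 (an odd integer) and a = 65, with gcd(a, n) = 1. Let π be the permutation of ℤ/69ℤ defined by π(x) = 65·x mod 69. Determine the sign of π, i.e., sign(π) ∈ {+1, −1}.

+1

Start at x=65: 65 → 16 → 5 → 49 → 11 → 25 → 38 → … (one orbit).
Decompose π into cycles: lengths [22, 22, 22, 2, 1] (5 cycles, including the fixed point 0).
Σ(ℓ_i−1) = 69−5 = 64; sign = (−1)^64 = +1.
(65|69)_J = +1 (Zolotarev's lemma cross-check).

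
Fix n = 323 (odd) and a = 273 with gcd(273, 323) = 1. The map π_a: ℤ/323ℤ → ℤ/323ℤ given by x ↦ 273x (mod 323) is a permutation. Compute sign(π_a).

Trace 273: π^k(273) = [273, 239, 1] for k=0..2.
The orbit structure of x ↦ 273x mod 323: 119 orbits of sizes [3, 3, 3, 3, 3, 3, 3, 3, 3, 3, 3, 3, 3, 3, 3, 3, 3, 3, 3, 3, 3, 3, 3, 3, 3, 3, 3, 3, 3, 3, 3, 3, 3, 3, 3, 3, 3, 3, 3, 3, 3, 3, 3, 3, 3, 3, 3, 3, 3, 3, 3, 3, 3, 3, 3, 3, 3, 3, 3, 3, 3, 3, 3, 3, 3, 3, 3, 3, 3, 3, 3, 3, 3, 3, 3, 3, 3, 3, 3, 3, 3, 3, 3, 3, 3, 3, 3, 3, 3, 3, 3, 3, 3, 3, 3, 3, 3, 3, 3, 3, 3, 3, 1, 1, 1, 1, 1, 1, 1, 1, 1, 1, 1, 1, 1, 1, 1, 1, 1].
sign(π) = (−1)^{n − #cycles} = (−1)^{323−119} = (−1)^204 = +1.

+1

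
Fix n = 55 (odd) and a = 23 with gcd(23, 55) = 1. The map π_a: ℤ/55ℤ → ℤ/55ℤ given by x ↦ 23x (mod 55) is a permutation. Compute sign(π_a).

-1

Orbit of 23 under x↦23x: [23, 34, 12, 1]… (length divides ord_55(23)).
Cycle lengths of π_23 on ℤ/55ℤ: [4, 4, 4, 4, 4, 4, 4, 4, 4, 4, 4, 1, 1, 1, 1, 1, 1, 1, 1, 1, 1, 1]; 22 cycles in total.
22 cycles on 55: each ℓ→(−1)^(ℓ−1), product (−1)^33 = -1.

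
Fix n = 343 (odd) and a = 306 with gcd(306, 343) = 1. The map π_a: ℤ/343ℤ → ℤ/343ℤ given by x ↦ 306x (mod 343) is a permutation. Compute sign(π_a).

Orbit of 27 under x↦306x: [27, 30, 262, 253, 243, 270, 300]… (length divides ord_343(306)).
Decompose π into cycles: lengths [294, 42, 6, 1] (4 cycles, including the fixed point 0).
n − c = 343 − 4 = 339; sign = (−1)^339 = -1.

-1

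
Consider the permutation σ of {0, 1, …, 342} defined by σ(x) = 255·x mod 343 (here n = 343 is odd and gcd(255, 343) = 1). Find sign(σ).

Start at x=52: 52 → 226 → 6 → 158 → 159 → 71 → 269 → … (one orbit).
Cycle lengths of π_255 on ℤ/343ℤ: [294, 42, 6, 1]; 4 cycles in total.
n − c = 343 − 4 = 339; sign = (−1)^339 = -1.
Via Zolotarev, sign(π_{255}) = (255|343) = -1.

-1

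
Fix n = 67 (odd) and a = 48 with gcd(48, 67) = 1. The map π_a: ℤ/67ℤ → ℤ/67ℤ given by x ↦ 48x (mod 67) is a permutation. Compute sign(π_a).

-1

Trace 12: π^k(12) = [12, 40, 44, 35, 5, 39, 63] for k=0..6.
Cycle lengths of π_48 on ℤ/67ℤ: [66, 1]; 2 cycles in total.
2 cycles on 67: each ℓ→(−1)^(ℓ−1), product (−1)^65 = -1.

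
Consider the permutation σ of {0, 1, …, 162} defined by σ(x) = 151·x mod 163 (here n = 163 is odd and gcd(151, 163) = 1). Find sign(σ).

+1

Trace 62: π^k(62) = [62, 71, 126, 118, 51, 40, 9] for k=0..6.
Cycle lengths of π_151 on ℤ/163ℤ: [81, 81, 1]; 3 cycles in total.
3 cycles on 163: each ℓ→(−1)^(ℓ−1), product (−1)^160 = +1.
Zolotarev: (151|163) = +1, matching the cycle-count sign.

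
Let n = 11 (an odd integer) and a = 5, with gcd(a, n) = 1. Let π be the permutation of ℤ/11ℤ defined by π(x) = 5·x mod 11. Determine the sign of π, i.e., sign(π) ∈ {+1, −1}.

+1

Orbit of 1 under x↦5x: [1, 5, 3, 4, 9]… (length divides ord_11(5)).
Cycle type of π: 5×2 + 1; total 3 cycles.
sign(π) = (−1)^{n − #cycles} = (−1)^{11−3} = (−1)^8 = +1.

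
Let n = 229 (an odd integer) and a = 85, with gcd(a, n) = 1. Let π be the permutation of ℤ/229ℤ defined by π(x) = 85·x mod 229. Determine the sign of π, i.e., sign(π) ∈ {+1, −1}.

+1

Trace 184: π^k(184) = [184, 68, 55, 95, 60, 62, 3] for k=0..6.
The orbit structure of x ↦ 85x mod 229: 3 orbits of sizes [114, 114, 1].
3 cycles on 229: each ℓ→(−1)^(ℓ−1), product (−1)^226 = +1.
The Jacobi symbol (85|229) = +1 (Zolotarev) agrees.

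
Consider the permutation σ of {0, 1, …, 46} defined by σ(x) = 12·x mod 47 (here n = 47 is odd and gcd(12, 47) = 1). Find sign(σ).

Orbit of 42 under x↦12x: [42, 34, 32, 8, 2, 24, 6]… (length divides ord_47(12)).
Cycle type of π: 23×2 + 1; total 3 cycles.
With 3 cycles on 47 points, sign = (−1)^{47−3} = +1.

+1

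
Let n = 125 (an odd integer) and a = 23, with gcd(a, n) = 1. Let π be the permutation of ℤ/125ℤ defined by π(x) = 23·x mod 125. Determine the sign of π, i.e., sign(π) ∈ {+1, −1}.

Orbit of 68 under x↦23x: [68, 64, 97, 106, 63, 74, 77]… (length divides ord_125(23)).
4 cycles of lengths [100, 20, 4, 1].
4 cycles on 125: each ℓ→(−1)^(ℓ−1), product (−1)^121 = -1.

-1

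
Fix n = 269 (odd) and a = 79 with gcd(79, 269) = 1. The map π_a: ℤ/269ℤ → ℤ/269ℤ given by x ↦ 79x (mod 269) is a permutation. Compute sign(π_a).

Orbit of 253 under x↦79x: [253, 81, 212, 70, 150, 14, 30]… (length divides ord_269(79)).
The orbit structure of x ↦ 79x mod 269: 3 orbits of sizes [134, 134, 1].
3 cycles on 269: each ℓ→(−1)^(ℓ−1), product (−1)^266 = +1.

+1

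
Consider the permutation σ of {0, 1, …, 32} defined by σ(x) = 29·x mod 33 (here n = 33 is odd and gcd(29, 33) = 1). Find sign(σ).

+1

Trace 8: π^k(8) = [8, 1, 29, 16, 2, 25, 32] for k=0..6.
5 cycles of lengths [10, 10, 10, 2, 1].
n − c = 33 − 5 = 28; sign = (−1)^28 = +1.
(29|33)_J = +1 (Zolotarev's lemma cross-check).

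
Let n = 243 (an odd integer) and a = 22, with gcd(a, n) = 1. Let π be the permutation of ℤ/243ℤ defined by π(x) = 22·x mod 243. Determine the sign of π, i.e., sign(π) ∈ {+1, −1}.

+1

Orbit of 202 under x↦22x: [202, 70, 82, 103, 79, 37, 85]… (length divides ord_243(22)).
Cycle lengths of π_22 on ℤ/243ℤ: [81, 81, 27, 27, 9, 9, 3, 3, 1, 1, 1]; 11 cycles in total.
11 cycles on 243: each ℓ→(−1)^(ℓ−1), product (−1)^232 = +1.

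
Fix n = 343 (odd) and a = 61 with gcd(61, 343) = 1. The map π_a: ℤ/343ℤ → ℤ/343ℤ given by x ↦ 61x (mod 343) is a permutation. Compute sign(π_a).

-1

Start at x=104: 104 → 170 → 80 → 78 → 299 → 60 → 230 → … (one orbit).
π_61 has 4 disjoint cycles with lengths [294, 42, 6, 1] on {0,…,342}.
sign(π) = (−1)^{n − #cycles} = (−1)^{343−4} = (−1)^339 = -1.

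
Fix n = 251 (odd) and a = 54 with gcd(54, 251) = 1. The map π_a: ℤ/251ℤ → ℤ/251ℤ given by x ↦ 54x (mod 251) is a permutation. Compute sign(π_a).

Trace 164: π^k(164) = [164, 71, 69, 212, 153, 230, 121] for k=0..6.
The orbit structure of x ↦ 54x mod 251: 2 orbits of sizes [250, 1].
Σ(ℓ_i−1) = 251−2 = 249; sign = (−1)^249 = -1.
Zolotarev: (54|251) = -1, matching the cycle-count sign.

-1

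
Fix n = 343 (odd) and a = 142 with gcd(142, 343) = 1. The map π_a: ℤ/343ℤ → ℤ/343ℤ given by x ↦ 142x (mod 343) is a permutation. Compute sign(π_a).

+1

Trace 57: π^k(57) = [57, 205, 298, 127, 198, 333, 295] for k=0..6.
Cycle lengths of π_142 on ℤ/343ℤ: [147, 147, 21, 21, 3, 3, 1]; 7 cycles in total.
With 7 cycles on 343 points, sign = (−1)^{343−7} = +1.
Via Zolotarev, sign(π_{142}) = (142|343) = +1.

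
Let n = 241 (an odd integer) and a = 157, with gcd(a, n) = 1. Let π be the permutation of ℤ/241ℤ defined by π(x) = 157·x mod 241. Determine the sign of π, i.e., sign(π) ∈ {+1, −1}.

-1

Trace 61: π^k(61) = [61, 178, 231, 117, 53, 127, 177] for k=0..6.
Cycle lengths of π_157 on ℤ/241ℤ: [240, 1]; 2 cycles in total.
sign(π) = (−1)^{n − #cycles} = (−1)^{241−2} = (−1)^239 = -1.
Via Zolotarev, sign(π_{157}) = (157|241) = -1.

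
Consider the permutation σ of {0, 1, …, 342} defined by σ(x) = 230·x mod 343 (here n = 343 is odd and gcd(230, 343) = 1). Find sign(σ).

-1

Trace 6: π^k(6) = [6, 8, 125, 281, 146, 309, 69] for k=0..6.
The orbit structure of x ↦ 230x mod 343: 10 orbits of sizes [98, 98, 98, 14, 14, 14, 2, 2, 2, 1].
sign(π) = (−1)^{n − #cycles} = (−1)^{343−10} = (−1)^333 = -1.
Via Zolotarev, sign(π_{230}) = (230|343) = -1.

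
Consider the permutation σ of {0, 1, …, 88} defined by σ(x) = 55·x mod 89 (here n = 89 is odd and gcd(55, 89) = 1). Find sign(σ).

+1

Trace 1: π^k(1) = [1, 55, 88, 34] for k=0..3.
π_55 has 23 disjoint cycles with lengths [4, 4, 4, 4, 4, 4, 4, 4, 4, 4, 4, 4, 4, 4, 4, 4, 4, 4, 4, 4, 4, 4, 1] on {0,…,88}.
With 23 cycles on 89 points, sign = (−1)^{89−23} = +1.
Check: (55/89) = +1 by Zolotarev.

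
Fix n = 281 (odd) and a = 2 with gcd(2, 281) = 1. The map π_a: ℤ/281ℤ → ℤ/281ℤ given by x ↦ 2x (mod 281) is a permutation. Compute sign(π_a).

+1

Start at x=279: 279 → 277 → 273 → 265 → 249 → 217 → 153 → … (one orbit).
5 cycles of lengths [70, 70, 70, 70, 1].
n − c = 281 − 5 = 276; sign = (−1)^276 = +1.
Via Zolotarev, sign(π_{2}) = (2|281) = +1.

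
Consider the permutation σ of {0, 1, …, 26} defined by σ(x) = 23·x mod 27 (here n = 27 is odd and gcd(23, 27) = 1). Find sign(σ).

Trace 17: π^k(17) = [17, 13, 2, 19, 5, 7, 26] for k=0..6.
π_23 has 4 disjoint cycles with lengths [18, 6, 2, 1] on {0,…,26}.
n − c = 27 − 4 = 23; sign = (−1)^23 = -1.

-1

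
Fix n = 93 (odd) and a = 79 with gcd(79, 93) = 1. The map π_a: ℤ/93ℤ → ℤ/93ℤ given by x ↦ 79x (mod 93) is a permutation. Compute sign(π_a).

-1

Trace 64: π^k(64) = [64, 34, 82, 61, 76, 52, 16] for k=0..6.
6 cycles of lengths [30, 30, 30, 1, 1, 1].
With 6 cycles on 93 points, sign = (−1)^{93−6} = -1.
(79|93)_J = -1 (Zolotarev's lemma cross-check).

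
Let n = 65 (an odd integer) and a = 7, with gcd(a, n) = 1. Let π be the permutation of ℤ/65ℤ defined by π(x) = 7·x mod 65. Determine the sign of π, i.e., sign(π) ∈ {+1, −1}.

+1

Trace 61: π^k(61) = [61, 37, 64, 58, 16, 47, 4] for k=0..6.
7 cycles of lengths [12, 12, 12, 12, 12, 4, 1].
With 7 cycles on 65 points, sign = (−1)^{65−7} = +1.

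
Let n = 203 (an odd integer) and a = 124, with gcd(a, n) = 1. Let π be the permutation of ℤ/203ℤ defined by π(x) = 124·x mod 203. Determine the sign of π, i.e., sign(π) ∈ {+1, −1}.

+1

Start at x=158: 158 → 104 → 107 → 73 → 120 → 61 → 53 → … (one orbit).
Cycle type of π: 84×2 + 28 + 6 + 1; total 5 cycles.
n − c = 203 − 5 = 198; sign = (−1)^198 = +1.
Check: (124/203) = +1 by Zolotarev.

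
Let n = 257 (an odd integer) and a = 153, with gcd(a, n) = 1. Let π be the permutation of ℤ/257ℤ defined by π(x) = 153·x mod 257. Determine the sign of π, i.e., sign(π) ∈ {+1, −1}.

+1

Trace 104: π^k(104) = [104, 235, 232, 30, 221, 146, 236] for k=0..6.
Cycle type of π: 128×2 + 1; total 3 cycles.
sign(π) = (−1)^{n − #cycles} = (−1)^{257−3} = (−1)^254 = +1.
Zolotarev: (153|257) = +1, matching the cycle-count sign.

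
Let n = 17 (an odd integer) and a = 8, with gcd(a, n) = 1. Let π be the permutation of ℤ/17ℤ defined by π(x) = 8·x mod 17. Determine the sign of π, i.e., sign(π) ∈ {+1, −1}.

+1

Trace 16: π^k(16) = [16, 9, 4, 15, 1, 8, 13] for k=0..6.
Cycle lengths of π_8 on ℤ/17ℤ: [8, 8, 1]; 3 cycles in total.
3 cycles on 17: each ℓ→(−1)^(ℓ−1), product (−1)^14 = +1.
Via Zolotarev, sign(π_{8}) = (8|17) = +1.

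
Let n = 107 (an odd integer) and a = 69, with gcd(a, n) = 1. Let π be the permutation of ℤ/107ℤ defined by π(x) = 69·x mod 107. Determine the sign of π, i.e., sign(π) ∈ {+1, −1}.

+1

Start at x=83: 83 → 56 → 12 → 79 → 101 → 14 → 3 → … (one orbit).
Decompose π into cycles: lengths [53, 53, 1] (3 cycles, including the fixed point 0).
n − c = 107 − 3 = 104; sign = (−1)^104 = +1.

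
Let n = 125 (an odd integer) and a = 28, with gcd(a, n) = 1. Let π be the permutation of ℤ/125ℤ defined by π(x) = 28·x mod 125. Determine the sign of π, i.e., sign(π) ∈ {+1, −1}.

Start at x=118: 118 → 54 → 12 → 86 → 33 → 49 → 122 → … (one orbit).
The orbit structure of x ↦ 28x mod 125: 4 orbits of sizes [100, 20, 4, 1].
With 4 cycles on 125 points, sign = (−1)^{125−4} = -1.
(28|125)_J = -1 (Zolotarev's lemma cross-check).

-1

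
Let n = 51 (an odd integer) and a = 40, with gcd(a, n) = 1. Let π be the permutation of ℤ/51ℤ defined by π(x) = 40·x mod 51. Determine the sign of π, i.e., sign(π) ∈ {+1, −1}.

Trace 10: π^k(10) = [10, 43, 37, 1, 40, 19, 46] for k=0..6.
Decompose π into cycles: lengths [16, 16, 16, 1, 1, 1] (6 cycles, including the fixed point 0).
n − c = 51 − 6 = 45; sign = (−1)^45 = -1.

-1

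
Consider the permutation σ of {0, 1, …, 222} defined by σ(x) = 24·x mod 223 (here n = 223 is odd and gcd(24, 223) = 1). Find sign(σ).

-1

Trace 89: π^k(89) = [89, 129, 197, 45, 188, 52, 133] for k=0..6.
Decompose π into cycles: lengths [222, 1] (2 cycles, including the fixed point 0).
Σ(ℓ_i−1) = 223−2 = 221; sign = (−1)^221 = -1.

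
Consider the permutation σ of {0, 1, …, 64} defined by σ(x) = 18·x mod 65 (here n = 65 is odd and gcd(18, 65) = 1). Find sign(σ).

+1

Trace 64: π^k(64) = [64, 47, 1, 18] for k=0..3.
Decompose π into cycles: lengths [4, 4, 4, 4, 4, 4, 4, 4, 4, 4, 4, 4, 4, 4, 4, 4, 1] (17 cycles, including the fixed point 0).
17 cycles on 65: each ℓ→(−1)^(ℓ−1), product (−1)^48 = +1.
The Jacobi symbol (18|65) = +1 (Zolotarev) agrees.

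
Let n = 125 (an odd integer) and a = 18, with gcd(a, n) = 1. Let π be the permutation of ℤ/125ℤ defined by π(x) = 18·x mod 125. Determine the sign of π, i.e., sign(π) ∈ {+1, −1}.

-1

Start at x=32: 32 → 76 → 118 → 124 → 107 → 51 → 43 → … (one orbit).
Cycle type of π: 20×5 + 4×6 + 1; total 12 cycles.
With 12 cycles on 125 points, sign = (−1)^{125−12} = -1.
The Jacobi symbol (18|125) = -1 (Zolotarev) agrees.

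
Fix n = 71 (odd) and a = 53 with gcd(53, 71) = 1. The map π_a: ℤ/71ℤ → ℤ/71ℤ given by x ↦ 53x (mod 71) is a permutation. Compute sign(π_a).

-1

Trace 32: π^k(32) = [32, 63, 2, 35, 9, 51, 5] for k=0..6.
The orbit structure of x ↦ 53x mod 71: 2 orbits of sizes [70, 1].
2 cycles on 71: each ℓ→(−1)^(ℓ−1), product (−1)^69 = -1.
(53|71)_J = -1 (Zolotarev's lemma cross-check).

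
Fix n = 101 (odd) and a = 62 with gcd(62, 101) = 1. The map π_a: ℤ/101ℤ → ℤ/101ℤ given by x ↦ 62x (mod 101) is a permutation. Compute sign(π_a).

Trace 6: π^k(6) = [6, 69, 36, 10, 14, 60, 84] for k=0..6.
Decompose π into cycles: lengths [20, 20, 20, 20, 20, 1] (6 cycles, including the fixed point 0).
n − c = 101 − 6 = 95; sign = (−1)^95 = -1.

-1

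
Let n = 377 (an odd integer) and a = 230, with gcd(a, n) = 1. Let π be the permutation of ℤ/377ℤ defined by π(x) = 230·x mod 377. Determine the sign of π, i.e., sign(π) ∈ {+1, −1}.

-1

Start at x=196: 196 → 217 → 146 → 27 → 178 → 224 → 248 → … (one orbit).
Cycle type of π: 84×4 + 28 + 3×4 + 1; total 10 cycles.
n − c = 377 − 10 = 367; sign = (−1)^367 = -1.
Via Zolotarev, sign(π_{230}) = (230|377) = -1.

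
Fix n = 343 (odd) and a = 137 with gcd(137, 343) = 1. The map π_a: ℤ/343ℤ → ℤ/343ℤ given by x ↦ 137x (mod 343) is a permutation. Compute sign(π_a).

Orbit of 156 under x↦137x: [156, 106, 116, 114, 183, 32, 268]… (length divides ord_343(137)).
π_137 has 7 disjoint cycles with lengths [147, 147, 21, 21, 3, 3, 1] on {0,…,342}.
7 cycles on 343: each ℓ→(−1)^(ℓ−1), product (−1)^336 = +1.

+1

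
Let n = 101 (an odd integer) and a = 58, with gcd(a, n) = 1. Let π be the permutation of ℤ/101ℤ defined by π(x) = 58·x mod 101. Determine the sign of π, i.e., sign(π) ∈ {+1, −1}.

+1

Orbit of 52 under x↦58x: [52, 87, 97, 71, 78, 80, 95]… (length divides ord_101(58)).
5 cycles of lengths [25, 25, 25, 25, 1].
Σ(ℓ_i−1) = 101−5 = 96; sign = (−1)^96 = +1.
The Jacobi symbol (58|101) = +1 (Zolotarev) agrees.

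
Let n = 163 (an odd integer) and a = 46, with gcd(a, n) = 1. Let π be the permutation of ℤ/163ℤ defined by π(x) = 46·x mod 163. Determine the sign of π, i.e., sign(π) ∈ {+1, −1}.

+1

Orbit of 85 under x↦46x: [85, 161, 71, 6, 113, 145, 150]… (length divides ord_163(46)).
The orbit structure of x ↦ 46x mod 163: 3 orbits of sizes [81, 81, 1].
Σ(ℓ_i−1) = 163−3 = 160; sign = (−1)^160 = +1.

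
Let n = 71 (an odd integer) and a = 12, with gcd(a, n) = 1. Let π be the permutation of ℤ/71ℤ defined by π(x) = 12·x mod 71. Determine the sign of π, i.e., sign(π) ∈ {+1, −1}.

+1

Orbit of 9 under x↦12x: [9, 37, 18, 3, 36, 6, 1]… (length divides ord_71(12)).
Decompose π into cycles: lengths [35, 35, 1] (3 cycles, including the fixed point 0).
Σ(ℓ_i−1) = 71−3 = 68; sign = (−1)^68 = +1.
Zolotarev: (12|71) = +1, matching the cycle-count sign.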